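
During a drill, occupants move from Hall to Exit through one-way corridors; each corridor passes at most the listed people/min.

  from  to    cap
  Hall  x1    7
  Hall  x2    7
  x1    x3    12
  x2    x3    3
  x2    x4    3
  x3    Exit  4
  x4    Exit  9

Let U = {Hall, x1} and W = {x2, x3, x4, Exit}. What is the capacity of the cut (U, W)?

19

Edges leaving {Hall, x1}: Hall→x2 (7), x1→x3 (12).
Cut capacity = 7 + 12 = 19.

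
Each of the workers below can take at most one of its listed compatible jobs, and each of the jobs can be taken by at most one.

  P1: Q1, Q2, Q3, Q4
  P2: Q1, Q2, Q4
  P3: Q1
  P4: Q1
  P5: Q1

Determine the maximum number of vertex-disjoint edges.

Unit-capacity flow: source→left, listed edges, right→sink; max matching = max flow.
Augmenting path P1→Q1 (+1); matched 1.
Augmenting path P2→Q2 (+1); matched 2.
Augmenting path P3→Q1→P1→Q3 (+1); matched 3.
No augmenting path remains; maximum matching = 3.
König certificate: {P1, P2, Q1} is a vertex cover of size 3 (every listed pair touches it), so no matching can be larger.

3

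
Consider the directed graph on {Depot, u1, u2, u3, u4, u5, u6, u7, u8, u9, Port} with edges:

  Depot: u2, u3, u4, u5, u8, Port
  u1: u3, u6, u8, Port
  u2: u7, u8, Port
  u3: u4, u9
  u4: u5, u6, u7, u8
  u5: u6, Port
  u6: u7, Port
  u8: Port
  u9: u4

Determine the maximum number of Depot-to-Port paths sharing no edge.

5

Assign every edge capacity 1; by Menger, the answer equals the max flow.
Path Depot→Port (+1); total 1.
Path Depot→u2→Port (+1); total 2.
Path Depot→u5→Port (+1); total 3.
Path Depot→u8→Port (+1); total 4.
Path Depot→u4→u6→Port (+1); total 5.
No residual Depot→Port path; max flow = 5.
Certifying cut of size 5: {Depot→Port, Depot→u2, u5→Port, u6→Port, u8→Port}.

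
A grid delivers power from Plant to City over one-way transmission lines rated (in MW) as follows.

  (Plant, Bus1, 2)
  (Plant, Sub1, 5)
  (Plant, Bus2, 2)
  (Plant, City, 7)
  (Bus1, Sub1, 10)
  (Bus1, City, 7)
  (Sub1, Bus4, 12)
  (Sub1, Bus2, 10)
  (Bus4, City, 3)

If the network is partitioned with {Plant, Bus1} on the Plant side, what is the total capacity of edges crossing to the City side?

31

Edges leaving {Plant, Bus1}: Plant→Sub1 (5), Plant→Bus2 (2), Plant→City (7), Bus1→Sub1 (10), Bus1→City (7).
Cut capacity = 5 + 2 + 7 + 10 + 7 = 31.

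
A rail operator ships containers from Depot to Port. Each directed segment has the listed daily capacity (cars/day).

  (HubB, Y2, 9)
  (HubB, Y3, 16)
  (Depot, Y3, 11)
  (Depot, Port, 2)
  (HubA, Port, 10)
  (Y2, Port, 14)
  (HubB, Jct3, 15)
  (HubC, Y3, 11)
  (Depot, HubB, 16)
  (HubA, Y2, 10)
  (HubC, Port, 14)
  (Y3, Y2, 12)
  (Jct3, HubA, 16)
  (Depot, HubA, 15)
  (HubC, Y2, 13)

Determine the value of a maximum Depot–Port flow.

Augment Depot→Port: bottleneck 2, flow now 2.
Augment Depot→HubA→Port: bottleneck 10, flow now 12.
Augment Depot→HubB→Y2→Port: bottleneck 9, flow now 21.
Augment Depot→Y3→Y2→Port: bottleneck 5, flow now 26.
No augmenting path remains; maximum flow = 26.
In the residual graph, reachable from Depot: {Depot, HubB, Jct3, Y3, HubA, Y2}.
Min-cut edges: Depot→Port (2), HubA→Port (10), Y2→Port (14); capacity 2 + 10 + 14 = 26.
This cut is saturated, so no flow can exceed 26.

26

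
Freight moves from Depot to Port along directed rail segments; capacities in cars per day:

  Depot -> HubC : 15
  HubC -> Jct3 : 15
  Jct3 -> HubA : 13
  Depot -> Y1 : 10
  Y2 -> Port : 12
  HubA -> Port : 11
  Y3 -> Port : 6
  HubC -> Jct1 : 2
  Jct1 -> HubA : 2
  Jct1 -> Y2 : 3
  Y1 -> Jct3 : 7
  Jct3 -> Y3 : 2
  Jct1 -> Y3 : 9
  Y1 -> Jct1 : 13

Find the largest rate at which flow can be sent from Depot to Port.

Augment Depot→Y1→Jct3→Y3→Port: bottleneck 2, flow now 2.
Augment Depot→Y1→Jct3→HubA→Port: bottleneck 5, flow now 7.
Augment Depot→Y1→Jct1→Y2→Port: bottleneck 3, flow now 10.
Augment Depot→HubC→Jct3→HubA→Port: bottleneck 6, flow now 16.
Augment Depot→HubC→Jct1→Y3→Port: bottleneck 2, flow now 18.
Augment Depot→HubC→Jct3→Y1→Jct1→Y3→Port: bottleneck 2, flow now 20. (uses reverse residual edge)
No augmenting path remains; maximum flow = 20.
In the residual graph, reachable from Depot: {Depot, Y1, HubC, Jct3, Jct1, Y3, HubA}.
Min-cut edges: Jct1→Y2 (3), Y3→Port (6), HubA→Port (11); capacity 3 + 6 + 11 = 20.
This cut is saturated, so no flow can exceed 20.

20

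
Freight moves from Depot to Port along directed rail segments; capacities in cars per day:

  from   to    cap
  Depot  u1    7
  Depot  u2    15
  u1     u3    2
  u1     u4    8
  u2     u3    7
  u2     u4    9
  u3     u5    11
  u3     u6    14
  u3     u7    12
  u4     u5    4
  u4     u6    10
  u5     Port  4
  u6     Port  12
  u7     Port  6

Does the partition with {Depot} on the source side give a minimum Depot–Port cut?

Given cut capacity: 7 + 15 = 22.
Augment Depot→u1→u3→u5→Port: bottleneck 2, flow now 2.
Augment Depot→u1→u4→u5→Port: bottleneck 2, flow now 4.
Augment Depot→u1→u4→u6→Port: bottleneck 3, flow now 7.
Augment Depot→u2→u3→u6→Port: bottleneck 7, flow now 14.
Augment Depot→u2→u4→u6→Port: bottleneck 2, flow now 16.
Augment Depot→u2→u4→u5→u3→u7→Port: bottleneck 2, flow now 18. (uses reverse residual edge)
Augment Depot→u2→u4→u6→u3→u7→Port: bottleneck 4, flow now 22. (uses reverse residual edge)
No augmenting path remains; maximum flow = 22.
Cut capacity 22 equals the max flow, so it is a minimum cut.

Yes — it is a minimum cut (capacity 22).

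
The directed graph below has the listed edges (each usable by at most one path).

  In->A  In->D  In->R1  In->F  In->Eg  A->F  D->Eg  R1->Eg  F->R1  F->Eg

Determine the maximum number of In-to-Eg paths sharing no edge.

Assign every edge capacity 1; by Menger, the answer equals the max flow.
Path In→Eg (+1); total 1.
Path In→D→Eg (+1); total 2.
Path In→R1→Eg (+1); total 3.
Path In→F→Eg (+1); total 4.
No residual In→Eg path; max flow = 4.
Certifying cut of size 4: {F→Eg, In→D, In→Eg, R1→Eg}.

4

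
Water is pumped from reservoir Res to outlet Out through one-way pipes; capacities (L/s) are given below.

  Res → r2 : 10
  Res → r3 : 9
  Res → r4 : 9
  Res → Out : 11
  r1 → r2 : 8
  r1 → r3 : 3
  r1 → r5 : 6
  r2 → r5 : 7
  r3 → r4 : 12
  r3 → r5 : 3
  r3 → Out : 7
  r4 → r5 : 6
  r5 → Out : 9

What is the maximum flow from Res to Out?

Augment Res→Out: bottleneck 11, flow now 11.
Augment Res→r3→Out: bottleneck 7, flow now 18.
Augment Res→r2→r5→Out: bottleneck 7, flow now 25.
Augment Res→r3→r5→Out: bottleneck 2, flow now 27.
No augmenting path remains; maximum flow = 27.
In the residual graph, reachable from Res: {Res, r2, r3, r4, r5}.
Min-cut edges: Res→Out (11), r3→Out (7), r5→Out (9); capacity 11 + 7 + 9 = 27.
This cut is saturated, so no flow can exceed 27.

27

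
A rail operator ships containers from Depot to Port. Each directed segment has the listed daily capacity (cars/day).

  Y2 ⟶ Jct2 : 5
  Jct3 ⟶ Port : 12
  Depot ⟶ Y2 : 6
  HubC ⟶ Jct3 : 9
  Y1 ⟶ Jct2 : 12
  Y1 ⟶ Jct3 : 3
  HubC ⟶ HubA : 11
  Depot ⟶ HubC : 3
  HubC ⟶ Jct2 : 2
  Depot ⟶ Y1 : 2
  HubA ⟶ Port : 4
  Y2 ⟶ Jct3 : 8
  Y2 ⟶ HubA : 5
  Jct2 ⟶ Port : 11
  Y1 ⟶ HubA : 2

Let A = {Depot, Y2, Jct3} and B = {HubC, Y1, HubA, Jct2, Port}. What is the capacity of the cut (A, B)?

Edges leaving {Depot, Y2, Jct3}: Depot→HubC (3), Depot→Y1 (2), Y2→HubA (5), Y2→Jct2 (5), Jct3→Port (12).
Cut capacity = 3 + 2 + 5 + 5 + 12 = 27.

27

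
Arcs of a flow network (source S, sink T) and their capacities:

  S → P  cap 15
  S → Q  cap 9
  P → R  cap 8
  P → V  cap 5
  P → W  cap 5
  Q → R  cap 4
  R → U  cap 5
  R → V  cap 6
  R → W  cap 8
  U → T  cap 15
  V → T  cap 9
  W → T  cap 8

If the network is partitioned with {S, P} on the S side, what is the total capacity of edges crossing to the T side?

Edges leaving {S, P}: S→Q (9), P→R (8), P→V (5), P→W (5).
Cut capacity = 9 + 8 + 5 + 5 = 27.

27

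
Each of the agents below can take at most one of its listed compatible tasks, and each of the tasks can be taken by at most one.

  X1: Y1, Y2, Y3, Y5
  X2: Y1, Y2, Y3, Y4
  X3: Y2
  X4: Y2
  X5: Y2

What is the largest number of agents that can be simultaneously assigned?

3

Unit-capacity flow: source→left, listed edges, right→sink; max matching = max flow.
Augmenting path X1→Y1 (+1); matched 1.
Augmenting path X2→Y2 (+1); matched 2.
Augmenting path X3→Y2→X2→Y3 (+1); matched 3.
No augmenting path remains; maximum matching = 3.
König certificate: {X1, X2, Y2} is a vertex cover of size 3 (every listed pair touches it), so no matching can be larger.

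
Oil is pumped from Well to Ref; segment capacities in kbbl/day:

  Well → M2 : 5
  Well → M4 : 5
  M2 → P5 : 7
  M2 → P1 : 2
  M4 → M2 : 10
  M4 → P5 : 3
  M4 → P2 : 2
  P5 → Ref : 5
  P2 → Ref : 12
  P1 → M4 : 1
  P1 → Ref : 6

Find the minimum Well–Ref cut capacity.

Augment Well→M2→P5→Ref: bottleneck 5, flow now 5.
Augment Well→M4→P2→Ref: bottleneck 2, flow now 7.
Augment Well→M4→M2→P1→Ref: bottleneck 2, flow now 9.
No augmenting path remains; maximum flow = 9.
By max-flow min-cut, the minimum cut capacity equals the max flow.
In the residual graph, reachable from Well: {Well, M2, M4, P5}.
Min-cut edges: M2→P1 (2), M4→P2 (2), P5→Ref (5); capacity 2 + 2 + 5 = 9.

9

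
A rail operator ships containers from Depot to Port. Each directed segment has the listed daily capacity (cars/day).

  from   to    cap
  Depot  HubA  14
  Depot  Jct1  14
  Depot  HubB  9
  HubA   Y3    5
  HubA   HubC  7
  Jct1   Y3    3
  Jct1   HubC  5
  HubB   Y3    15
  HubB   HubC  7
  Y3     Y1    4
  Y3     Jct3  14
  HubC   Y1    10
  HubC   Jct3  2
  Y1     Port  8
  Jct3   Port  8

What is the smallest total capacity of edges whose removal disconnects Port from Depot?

Augment Depot→HubA→Y3→Y1→Port: bottleneck 4, flow now 4.
Augment Depot→HubA→Y3→Jct3→Port: bottleneck 1, flow now 5.
Augment Depot→HubA→HubC→Y1→Port: bottleneck 4, flow now 9.
Augment Depot→HubA→HubC→Jct3→Port: bottleneck 2, flow now 11.
Augment Depot→Jct1→Y3→Jct3→Port: bottleneck 3, flow now 14.
Augment Depot→HubB→Y3→Jct3→Port: bottleneck 2, flow now 16.
No augmenting path remains; maximum flow = 16.
By max-flow min-cut, the minimum cut capacity equals the max flow.
In the residual graph, reachable from Depot: {Depot, HubA, Jct1, HubB, Y3, HubC, Y1, Jct3}.
Min-cut edges: Y1→Port (8), Jct3→Port (8); capacity 8 + 8 = 16.

16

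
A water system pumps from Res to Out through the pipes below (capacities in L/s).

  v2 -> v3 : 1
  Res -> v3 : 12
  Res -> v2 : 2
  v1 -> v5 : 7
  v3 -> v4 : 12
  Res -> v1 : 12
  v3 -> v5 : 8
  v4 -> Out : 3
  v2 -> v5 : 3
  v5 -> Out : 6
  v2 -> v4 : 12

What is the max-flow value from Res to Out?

9

Augment Res→v1→v5→Out: bottleneck 6, flow now 6.
Augment Res→v2→v4→Out: bottleneck 2, flow now 8.
Augment Res→v3→v4→Out: bottleneck 1, flow now 9.
No augmenting path remains; maximum flow = 9.
In the residual graph, reachable from Res: {Res, v1, v2, v3, v4, v5}.
Min-cut edges: v4→Out (3), v5→Out (6); capacity 3 + 6 = 9.
This cut is saturated, so no flow can exceed 9.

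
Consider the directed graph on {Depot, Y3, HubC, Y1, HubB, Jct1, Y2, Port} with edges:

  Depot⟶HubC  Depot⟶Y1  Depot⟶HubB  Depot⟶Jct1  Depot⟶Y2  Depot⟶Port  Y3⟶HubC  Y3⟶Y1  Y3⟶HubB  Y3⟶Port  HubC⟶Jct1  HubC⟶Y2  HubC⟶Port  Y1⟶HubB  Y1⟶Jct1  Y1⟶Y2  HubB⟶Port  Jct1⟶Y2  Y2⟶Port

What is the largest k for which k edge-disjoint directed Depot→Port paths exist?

4

Assign every edge capacity 1; by Menger, the answer equals the max flow.
Path Depot→Port (+1); total 1.
Path Depot→HubC→Port (+1); total 2.
Path Depot→HubB→Port (+1); total 3.
Path Depot→Y2→Port (+1); total 4.
No residual Depot→Port path; max flow = 4.
Certifying cut of size 4: {Depot→HubC, Depot→Port, HubB→Port, Y2→Port}.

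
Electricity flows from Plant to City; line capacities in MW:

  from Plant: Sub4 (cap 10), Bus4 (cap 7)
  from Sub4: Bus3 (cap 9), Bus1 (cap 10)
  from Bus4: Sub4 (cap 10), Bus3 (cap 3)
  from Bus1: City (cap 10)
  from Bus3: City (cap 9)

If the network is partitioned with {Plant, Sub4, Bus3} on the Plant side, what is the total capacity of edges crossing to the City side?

26

Edges leaving {Plant, Sub4, Bus3}: Plant→Bus4 (7), Sub4→Bus1 (10), Bus3→City (9).
Cut capacity = 7 + 10 + 9 = 26.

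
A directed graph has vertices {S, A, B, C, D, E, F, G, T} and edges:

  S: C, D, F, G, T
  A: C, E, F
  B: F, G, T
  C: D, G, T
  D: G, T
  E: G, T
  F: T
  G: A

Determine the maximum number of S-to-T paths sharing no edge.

Assign every edge capacity 1; by Menger, the answer equals the max flow.
Path S→T (+1); total 1.
Path S→C→T (+1); total 2.
Path S→D→T (+1); total 3.
Path S→F→T (+1); total 4.
Path S→G→A→E→T (+1); total 5.
No residual S→T path; max flow = 5.
Certifying cut of size 5: {S→C, S→D, S→F, S→G, S→T}.

5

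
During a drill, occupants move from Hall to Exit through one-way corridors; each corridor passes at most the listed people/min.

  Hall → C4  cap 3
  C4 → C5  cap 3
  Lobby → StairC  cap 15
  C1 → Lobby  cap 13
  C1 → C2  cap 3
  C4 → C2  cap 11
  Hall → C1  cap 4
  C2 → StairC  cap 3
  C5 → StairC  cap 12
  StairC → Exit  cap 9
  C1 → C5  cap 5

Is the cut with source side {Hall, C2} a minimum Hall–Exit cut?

Given cut capacity: 4 + 3 + 3 = 10.
Augment Hall→C1→C5→StairC→Exit: bottleneck 4, flow now 4.
Augment Hall→C4→C5→StairC→Exit: bottleneck 3, flow now 7.
No augmenting path remains; maximum flow = 7.
In the residual graph, reachable from Hall: {Hall}.
Min-cut edges: Hall→C1 (4), Hall→C4 (3); capacity 4 + 3 = 7.
Cut capacity 10 exceeds the max flow 7, so it is not minimum.

No — its capacity is 10, but the minimum cut has capacity 7.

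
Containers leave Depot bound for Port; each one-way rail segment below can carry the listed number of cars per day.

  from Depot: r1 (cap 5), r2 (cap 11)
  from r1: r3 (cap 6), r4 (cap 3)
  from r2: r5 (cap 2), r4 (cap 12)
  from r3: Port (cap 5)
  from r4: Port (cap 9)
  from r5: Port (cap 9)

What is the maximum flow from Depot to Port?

16

Augment Depot→r1→r3→Port: bottleneck 5, flow now 5.
Augment Depot→r2→r4→Port: bottleneck 9, flow now 14.
Augment Depot→r2→r5→Port: bottleneck 2, flow now 16.
No augmenting path remains; maximum flow = 16.
In the residual graph, reachable from Depot: {Depot}.
Min-cut edges: Depot→r1 (5), Depot→r2 (11); capacity 5 + 11 = 16.
This cut is saturated, so no flow can exceed 16.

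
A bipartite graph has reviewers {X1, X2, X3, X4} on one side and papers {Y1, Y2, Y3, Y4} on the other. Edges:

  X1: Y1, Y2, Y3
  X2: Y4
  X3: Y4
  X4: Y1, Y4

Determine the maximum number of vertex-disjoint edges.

3

Unit-capacity flow: source→left, listed edges, right→sink; max matching = max flow.
Augmenting path X1→Y1 (+1); matched 1.
Augmenting path X2→Y4 (+1); matched 2.
Augmenting path X4→Y1→X1→Y2 (+1); matched 3.
No augmenting path remains; maximum matching = 3.
König certificate: {X1, X4, Y4} is a vertex cover of size 3 (every listed pair touches it), so no matching can be larger.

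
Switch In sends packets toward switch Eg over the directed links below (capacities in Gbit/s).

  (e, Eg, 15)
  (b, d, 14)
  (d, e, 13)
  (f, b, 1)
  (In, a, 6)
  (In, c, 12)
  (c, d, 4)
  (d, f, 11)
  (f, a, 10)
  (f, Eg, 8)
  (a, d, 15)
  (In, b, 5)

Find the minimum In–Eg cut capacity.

15

Augment In→a→d→e→Eg: bottleneck 6, flow now 6.
Augment In→b→d→e→Eg: bottleneck 5, flow now 11.
Augment In→c→d→e→Eg: bottleneck 2, flow now 13.
Augment In→c→d→f→Eg: bottleneck 2, flow now 15.
No augmenting path remains; maximum flow = 15.
By max-flow min-cut, the minimum cut capacity equals the max flow.
In the residual graph, reachable from In: {In, c}.
Min-cut edges: In→a (6), In→b (5), c→d (4); capacity 6 + 5 + 4 = 15.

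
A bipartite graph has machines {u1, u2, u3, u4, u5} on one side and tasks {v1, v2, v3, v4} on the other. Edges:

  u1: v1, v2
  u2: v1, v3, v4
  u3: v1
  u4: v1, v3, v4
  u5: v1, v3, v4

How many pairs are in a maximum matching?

Unit-capacity flow: source→left, listed edges, right→sink; max matching = max flow.
Augmenting path u1→v1 (+1); matched 1.
Augmenting path u2→v3 (+1); matched 2.
Augmenting path u4→v4 (+1); matched 3.
Augmenting path u3→v1→u1→v2 (+1); matched 4.
No augmenting path remains; maximum matching = 4.
König certificate: {u1, v1, v3, v4} is a vertex cover of size 4 (every listed pair touches it), so no matching can be larger.

4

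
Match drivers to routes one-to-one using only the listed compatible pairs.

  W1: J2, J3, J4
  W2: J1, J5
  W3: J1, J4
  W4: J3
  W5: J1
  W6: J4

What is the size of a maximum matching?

5

Unit-capacity flow: source→left, listed edges, right→sink; max matching = max flow.
Augmenting path W1→J2 (+1); matched 1.
Augmenting path W2→J1 (+1); matched 2.
Augmenting path W3→J4 (+1); matched 3.
Augmenting path W4→J3 (+1); matched 4.
Augmenting path W5→J1→W2→J5 (+1); matched 5.
No augmenting path remains; maximum matching = 5.
König certificate: {W1, W2, W4, J1, J4} is a vertex cover of size 5 (every listed pair touches it), so no matching can be larger.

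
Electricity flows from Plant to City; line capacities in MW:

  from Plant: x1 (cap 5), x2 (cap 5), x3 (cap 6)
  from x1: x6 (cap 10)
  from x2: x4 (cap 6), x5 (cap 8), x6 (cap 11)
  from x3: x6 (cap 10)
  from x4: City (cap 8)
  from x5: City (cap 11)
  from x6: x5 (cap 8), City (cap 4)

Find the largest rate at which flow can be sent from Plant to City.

16

Augment Plant→x1→x6→City: bottleneck 4, flow now 4.
Augment Plant→x2→x4→City: bottleneck 5, flow now 9.
Augment Plant→x1→x6→x5→City: bottleneck 1, flow now 10.
Augment Plant→x3→x6→x5→City: bottleneck 6, flow now 16.
No augmenting path remains; maximum flow = 16.
In the residual graph, reachable from Plant: {Plant}.
Min-cut edges: Plant→x1 (5), Plant→x2 (5), Plant→x3 (6); capacity 5 + 5 + 6 = 16.
This cut is saturated, so no flow can exceed 16.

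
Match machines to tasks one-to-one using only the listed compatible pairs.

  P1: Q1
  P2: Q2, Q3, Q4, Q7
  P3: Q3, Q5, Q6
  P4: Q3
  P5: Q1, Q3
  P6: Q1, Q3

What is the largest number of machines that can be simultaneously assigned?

4

Unit-capacity flow: source→left, listed edges, right→sink; max matching = max flow.
Augmenting path P1→Q1 (+1); matched 1.
Augmenting path P2→Q2 (+1); matched 2.
Augmenting path P3→Q3 (+1); matched 3.
Augmenting path P4→Q3→P3→Q5 (+1); matched 4.
No augmenting path remains; maximum matching = 4.
König certificate: {P2, P3, Q1, Q3} is a vertex cover of size 4 (every listed pair touches it), so no matching can be larger.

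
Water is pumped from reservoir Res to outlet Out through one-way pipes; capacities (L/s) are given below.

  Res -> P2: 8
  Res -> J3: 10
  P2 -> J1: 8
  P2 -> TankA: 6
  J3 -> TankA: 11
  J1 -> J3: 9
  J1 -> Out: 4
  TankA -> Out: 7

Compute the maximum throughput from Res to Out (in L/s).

11

Augment Res→P2→J1→Out: bottleneck 4, flow now 4.
Augment Res→P2→TankA→Out: bottleneck 4, flow now 8.
Augment Res→J3→TankA→Out: bottleneck 3, flow now 11.
No augmenting path remains; maximum flow = 11.
In the residual graph, reachable from Res: {Res, P2, J3, J1, TankA}.
Min-cut edges: J1→Out (4), TankA→Out (7); capacity 4 + 7 = 11.
This cut is saturated, so no flow can exceed 11.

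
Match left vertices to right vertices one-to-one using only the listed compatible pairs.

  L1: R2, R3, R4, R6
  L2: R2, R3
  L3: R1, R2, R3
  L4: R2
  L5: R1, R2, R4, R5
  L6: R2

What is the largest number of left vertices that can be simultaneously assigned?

Unit-capacity flow: source→left, listed edges, right→sink; max matching = max flow.
Augmenting path L1→R2 (+1); matched 1.
Augmenting path L2→R3 (+1); matched 2.
Augmenting path L3→R1 (+1); matched 3.
Augmenting path L5→R4 (+1); matched 4.
Augmenting path L4→R2→L1→R6 (+1); matched 5.
No augmenting path remains; maximum matching = 5.
König certificate: {L1, L2, L3, L5, R2} is a vertex cover of size 5 (every listed pair touches it), so no matching can be larger.

5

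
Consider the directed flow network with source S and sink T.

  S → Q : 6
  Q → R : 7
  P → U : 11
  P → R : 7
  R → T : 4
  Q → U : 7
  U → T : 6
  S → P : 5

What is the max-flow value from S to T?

Augment S→P→R→T: bottleneck 4, flow now 4.
Augment S→P→U→T: bottleneck 1, flow now 5.
Augment S→Q→U→T: bottleneck 5, flow now 10.
No augmenting path remains; maximum flow = 10.
In the residual graph, reachable from S: {S, P, Q, R, U}.
Min-cut edges: R→T (4), U→T (6); capacity 4 + 6 = 10.
This cut is saturated, so no flow can exceed 10.

10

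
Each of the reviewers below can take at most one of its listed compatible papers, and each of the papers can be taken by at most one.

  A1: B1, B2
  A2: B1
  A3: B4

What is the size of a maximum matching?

3

Unit-capacity flow: source→left, listed edges, right→sink; max matching = max flow.
Augmenting path A1→B1 (+1); matched 1.
Augmenting path A3→B4 (+1); matched 2.
Augmenting path A2→B1→A1→B2 (+1); matched 3.
No augmenting path remains; maximum matching = 3.
König certificate: {A1, A2, A3} is a vertex cover of size 3 (every listed pair touches it), so no matching can be larger.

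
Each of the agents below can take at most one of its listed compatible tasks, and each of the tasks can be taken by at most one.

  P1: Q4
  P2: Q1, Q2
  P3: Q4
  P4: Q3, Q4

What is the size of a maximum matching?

Unit-capacity flow: source→left, listed edges, right→sink; max matching = max flow.
Augmenting path P1→Q4 (+1); matched 1.
Augmenting path P2→Q1 (+1); matched 2.
Augmenting path P4→Q3 (+1); matched 3.
No augmenting path remains; maximum matching = 3.
König certificate: {P2, P4, Q4} is a vertex cover of size 3 (every listed pair touches it), so no matching can be larger.

3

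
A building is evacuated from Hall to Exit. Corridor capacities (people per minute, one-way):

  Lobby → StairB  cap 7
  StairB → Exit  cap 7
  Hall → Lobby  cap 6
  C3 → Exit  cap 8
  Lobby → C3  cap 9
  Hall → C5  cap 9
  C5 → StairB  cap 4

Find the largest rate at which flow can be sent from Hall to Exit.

Augment Hall→Lobby→StairB→Exit: bottleneck 6, flow now 6.
Augment Hall→C5→StairB→Exit: bottleneck 1, flow now 7.
Augment Hall→C5→StairB→Lobby→C3→Exit: bottleneck 3, flow now 10. (uses reverse residual edge)
No augmenting path remains; maximum flow = 10.
In the residual graph, reachable from Hall: {Hall, C5}.
Min-cut edges: Hall→Lobby (6), C5→StairB (4); capacity 6 + 4 = 10.
This cut is saturated, so no flow can exceed 10.

10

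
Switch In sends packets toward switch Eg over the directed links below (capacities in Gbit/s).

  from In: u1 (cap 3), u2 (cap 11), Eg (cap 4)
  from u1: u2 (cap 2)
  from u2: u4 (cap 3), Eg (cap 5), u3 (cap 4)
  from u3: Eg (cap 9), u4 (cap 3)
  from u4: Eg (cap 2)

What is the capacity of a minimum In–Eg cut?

15

Augment In→Eg: bottleneck 4, flow now 4.
Augment In→u2→Eg: bottleneck 5, flow now 9.
Augment In→u2→u3→Eg: bottleneck 4, flow now 13.
Augment In→u2→u4→Eg: bottleneck 2, flow now 15.
No augmenting path remains; maximum flow = 15.
By max-flow min-cut, the minimum cut capacity equals the max flow.
In the residual graph, reachable from In: {In, u1, u2, u4}.
Min-cut edges: In→Eg (4), u2→u3 (4), u2→Eg (5), u4→Eg (2); capacity 4 + 4 + 5 + 2 = 15.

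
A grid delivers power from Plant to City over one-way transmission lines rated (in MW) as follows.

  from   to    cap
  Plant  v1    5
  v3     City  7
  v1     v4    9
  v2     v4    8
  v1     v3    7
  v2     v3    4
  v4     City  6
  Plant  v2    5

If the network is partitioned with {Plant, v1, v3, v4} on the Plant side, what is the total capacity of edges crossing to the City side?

18

Edges leaving {Plant, v1, v3, v4}: Plant→v2 (5), v3→City (7), v4→City (6).
Cut capacity = 5 + 7 + 6 = 18.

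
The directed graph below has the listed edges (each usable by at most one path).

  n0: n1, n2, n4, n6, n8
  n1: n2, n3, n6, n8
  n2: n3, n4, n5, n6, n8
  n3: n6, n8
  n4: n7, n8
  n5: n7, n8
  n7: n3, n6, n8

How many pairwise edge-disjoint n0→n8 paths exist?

4

Assign every edge capacity 1; by Menger, the answer equals the max flow.
Path n0→n8 (+1); total 1.
Path n0→n1→n8 (+1); total 2.
Path n0→n2→n8 (+1); total 3.
Path n0→n4→n8 (+1); total 4.
No residual n0→n8 path; max flow = 4.
Certifying cut of size 4: {n0→n1, n0→n2, n0→n4, n0→n8}.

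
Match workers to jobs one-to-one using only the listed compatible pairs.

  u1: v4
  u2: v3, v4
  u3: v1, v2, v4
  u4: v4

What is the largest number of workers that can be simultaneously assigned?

3

Unit-capacity flow: source→left, listed edges, right→sink; max matching = max flow.
Augmenting path u1→v4 (+1); matched 1.
Augmenting path u2→v3 (+1); matched 2.
Augmenting path u3→v1 (+1); matched 3.
No augmenting path remains; maximum matching = 3.
König certificate: {u2, u3, v4} is a vertex cover of size 3 (every listed pair touches it), so no matching can be larger.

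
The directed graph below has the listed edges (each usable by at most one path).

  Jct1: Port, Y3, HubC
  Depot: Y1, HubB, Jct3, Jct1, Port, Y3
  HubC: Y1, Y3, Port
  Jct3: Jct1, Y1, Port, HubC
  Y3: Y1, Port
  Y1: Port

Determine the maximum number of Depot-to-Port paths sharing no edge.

Assign every edge capacity 1; by Menger, the answer equals the max flow.
Path Depot→Port (+1); total 1.
Path Depot→Jct3→Port (+1); total 2.
Path Depot→Jct1→Port (+1); total 3.
Path Depot→Y1→Port (+1); total 4.
Path Depot→Y3→Port (+1); total 5.
No residual Depot→Port path; max flow = 5.
Certifying cut of size 5: {Depot→Jct1, Depot→Jct3, Depot→Port, Depot→Y1, Depot→Y3}.

5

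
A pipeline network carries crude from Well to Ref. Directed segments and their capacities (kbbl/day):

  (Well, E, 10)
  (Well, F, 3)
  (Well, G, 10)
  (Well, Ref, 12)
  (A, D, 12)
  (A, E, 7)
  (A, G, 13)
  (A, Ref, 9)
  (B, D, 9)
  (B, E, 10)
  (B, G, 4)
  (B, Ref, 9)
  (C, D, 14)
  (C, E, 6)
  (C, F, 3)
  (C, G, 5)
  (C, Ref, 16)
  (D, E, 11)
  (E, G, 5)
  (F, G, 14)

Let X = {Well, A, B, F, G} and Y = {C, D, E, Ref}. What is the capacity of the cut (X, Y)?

Edges leaving {Well, A, B, F, G}: Well→E (10), Well→Ref (12), A→D (12), A→E (7), A→Ref (9), B→D (9), B→E (10), B→Ref (9).
Cut capacity = 10 + 12 + 12 + 7 + 9 + 9 + 10 + 9 = 78.

78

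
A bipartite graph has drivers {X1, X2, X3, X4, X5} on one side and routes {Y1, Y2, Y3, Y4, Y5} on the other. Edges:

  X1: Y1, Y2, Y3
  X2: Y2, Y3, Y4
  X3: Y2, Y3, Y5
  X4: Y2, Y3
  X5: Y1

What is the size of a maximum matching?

5

Unit-capacity flow: source→left, listed edges, right→sink; max matching = max flow.
Augmenting path X1→Y1 (+1); matched 1.
Augmenting path X2→Y2 (+1); matched 2.
Augmenting path X3→Y3 (+1); matched 3.
Augmenting path X4→Y2→X2→Y4 (+1); matched 4.
Augmenting path X5→Y1→X1→Y3→X3→Y5 (+1); matched 5.
No augmenting path remains; maximum matching = 5.
König certificate: {X1, X2, X3, X4, X5} is a vertex cover of size 5 (every listed pair touches it), so no matching can be larger.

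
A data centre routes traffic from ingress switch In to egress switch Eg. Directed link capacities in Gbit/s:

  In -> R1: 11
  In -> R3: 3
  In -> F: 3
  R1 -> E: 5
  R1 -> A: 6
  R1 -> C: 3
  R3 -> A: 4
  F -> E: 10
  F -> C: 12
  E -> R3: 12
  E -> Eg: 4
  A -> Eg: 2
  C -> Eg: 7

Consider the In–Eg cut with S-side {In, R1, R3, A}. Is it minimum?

No — its capacity is 13, but the minimum cut has capacity 12.

Given cut capacity: 3 + 5 + 3 + 2 = 13.
Augment In→R1→E→Eg: bottleneck 4, flow now 4.
Augment In→R1→A→Eg: bottleneck 2, flow now 6.
Augment In→R1→C→Eg: bottleneck 3, flow now 9.
Augment In→F→C→Eg: bottleneck 3, flow now 12.
No augmenting path remains; maximum flow = 12.
In the residual graph, reachable from In: {In, R1, R3, E, A}.
Min-cut edges: In→F (3), R1→C (3), E→Eg (4), A→Eg (2); capacity 3 + 3 + 4 + 2 = 12.
Cut capacity 13 exceeds the max flow 12, so it is not minimum.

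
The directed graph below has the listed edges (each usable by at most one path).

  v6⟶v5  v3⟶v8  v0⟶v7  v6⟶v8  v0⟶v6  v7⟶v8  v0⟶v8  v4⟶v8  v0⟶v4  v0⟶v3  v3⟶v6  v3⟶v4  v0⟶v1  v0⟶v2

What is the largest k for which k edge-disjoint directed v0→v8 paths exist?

Assign every edge capacity 1; by Menger, the answer equals the max flow.
Path v0→v8 (+1); total 1.
Path v0→v3→v8 (+1); total 2.
Path v0→v4→v8 (+1); total 3.
Path v0→v6→v8 (+1); total 4.
Path v0→v7→v8 (+1); total 5.
No residual v0→v8 path; max flow = 5.
Certifying cut of size 5: {v0→v3, v0→v4, v0→v6, v0→v7, v0→v8}.

5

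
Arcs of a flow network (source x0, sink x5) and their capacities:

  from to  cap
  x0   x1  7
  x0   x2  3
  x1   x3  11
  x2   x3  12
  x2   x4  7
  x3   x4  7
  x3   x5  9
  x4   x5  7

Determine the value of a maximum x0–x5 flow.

10

Augment x0→x1→x3→x5: bottleneck 7, flow now 7.
Augment x0→x2→x3→x5: bottleneck 2, flow now 9.
Augment x0→x2→x4→x5: bottleneck 1, flow now 10.
No augmenting path remains; maximum flow = 10.
In the residual graph, reachable from x0: {x0}.
Min-cut edges: x0→x1 (7), x0→x2 (3); capacity 7 + 3 = 10.
This cut is saturated, so no flow can exceed 10.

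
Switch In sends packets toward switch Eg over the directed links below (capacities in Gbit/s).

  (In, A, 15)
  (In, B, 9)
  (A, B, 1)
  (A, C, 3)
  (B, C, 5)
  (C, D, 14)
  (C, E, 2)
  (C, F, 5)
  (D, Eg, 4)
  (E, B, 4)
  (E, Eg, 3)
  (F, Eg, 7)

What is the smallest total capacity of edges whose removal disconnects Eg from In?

8

Augment In→A→C→D→Eg: bottleneck 3, flow now 3.
Augment In→B→C→D→Eg: bottleneck 1, flow now 4.
Augment In→B→C→E→Eg: bottleneck 2, flow now 6.
Augment In→B→C→F→Eg: bottleneck 2, flow now 8.
No augmenting path remains; maximum flow = 8.
By max-flow min-cut, the minimum cut capacity equals the max flow.
In the residual graph, reachable from In: {In, A, B}.
Min-cut edges: A→C (3), B→C (5); capacity 3 + 5 = 8.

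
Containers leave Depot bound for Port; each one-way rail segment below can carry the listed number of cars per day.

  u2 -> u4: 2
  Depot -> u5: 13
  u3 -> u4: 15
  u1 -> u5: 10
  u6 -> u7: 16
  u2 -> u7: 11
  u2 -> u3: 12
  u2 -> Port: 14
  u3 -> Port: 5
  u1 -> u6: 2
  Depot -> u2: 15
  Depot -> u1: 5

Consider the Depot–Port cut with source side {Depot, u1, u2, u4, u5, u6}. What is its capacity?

Edges leaving {Depot, u1, u2, u4, u5, u6}: u2→u3 (12), u2→u7 (11), u2→Port (14), u6→u7 (16).
Cut capacity = 12 + 11 + 14 + 16 = 53.

53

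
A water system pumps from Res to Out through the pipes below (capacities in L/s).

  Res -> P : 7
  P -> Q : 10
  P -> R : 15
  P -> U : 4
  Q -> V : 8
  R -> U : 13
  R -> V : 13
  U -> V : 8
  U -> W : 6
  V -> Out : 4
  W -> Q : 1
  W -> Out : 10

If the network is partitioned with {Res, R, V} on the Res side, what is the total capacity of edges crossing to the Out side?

24

Edges leaving {Res, R, V}: Res→P (7), R→U (13), V→Out (4).
Cut capacity = 7 + 13 + 4 = 24.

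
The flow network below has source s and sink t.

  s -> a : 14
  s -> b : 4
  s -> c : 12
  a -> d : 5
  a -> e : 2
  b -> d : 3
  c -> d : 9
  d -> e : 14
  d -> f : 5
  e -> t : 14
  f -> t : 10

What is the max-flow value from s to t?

Augment s→a→e→t: bottleneck 2, flow now 2.
Augment s→a→d→e→t: bottleneck 5, flow now 7.
Augment s→b→d→e→t: bottleneck 3, flow now 10.
Augment s→c→d→e→t: bottleneck 4, flow now 14.
Augment s→c→d→f→t: bottleneck 5, flow now 19.
No augmenting path remains; maximum flow = 19.
In the residual graph, reachable from s: {s, a, b, c}.
Min-cut edges: a→d (5), a→e (2), b→d (3), c→d (9); capacity 5 + 2 + 3 + 9 = 19.
This cut is saturated, so no flow can exceed 19.

19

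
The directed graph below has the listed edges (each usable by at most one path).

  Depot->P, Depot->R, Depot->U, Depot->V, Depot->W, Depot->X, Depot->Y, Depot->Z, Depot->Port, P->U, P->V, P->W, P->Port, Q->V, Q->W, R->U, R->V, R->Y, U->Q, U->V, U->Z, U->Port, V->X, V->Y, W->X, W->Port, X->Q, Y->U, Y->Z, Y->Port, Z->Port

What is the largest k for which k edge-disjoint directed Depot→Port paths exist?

Assign every edge capacity 1; by Menger, the answer equals the max flow.
Path Depot→Port (+1); total 1.
Path Depot→P→Port (+1); total 2.
Path Depot→U→Port (+1); total 3.
Path Depot→W→Port (+1); total 4.
Path Depot→Y→Port (+1); total 5.
Path Depot→Z→Port (+1); total 6.
No residual Depot→Port path; max flow = 6.
Certifying cut of size 6: {Depot→P, Depot→Port, U→Port, W→Port, Y→Port, Z→Port}.

6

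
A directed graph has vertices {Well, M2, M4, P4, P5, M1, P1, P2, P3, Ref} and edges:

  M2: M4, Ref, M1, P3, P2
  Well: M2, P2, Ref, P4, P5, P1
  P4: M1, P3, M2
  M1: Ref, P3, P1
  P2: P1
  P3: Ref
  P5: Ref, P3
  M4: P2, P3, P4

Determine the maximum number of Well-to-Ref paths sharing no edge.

4

Assign every edge capacity 1; by Menger, the answer equals the max flow.
Path Well→Ref (+1); total 1.
Path Well→M2→Ref (+1); total 2.
Path Well→P5→Ref (+1); total 3.
Path Well→P4→M1→Ref (+1); total 4.
No residual Well→Ref path; max flow = 4.
Certifying cut of size 4: {Well→M2, Well→P4, Well→P5, Well→Ref}.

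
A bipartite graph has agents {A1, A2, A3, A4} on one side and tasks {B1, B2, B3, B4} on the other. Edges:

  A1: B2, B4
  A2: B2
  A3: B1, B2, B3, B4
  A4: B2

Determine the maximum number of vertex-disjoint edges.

3

Unit-capacity flow: source→left, listed edges, right→sink; max matching = max flow.
Augmenting path A1→B2 (+1); matched 1.
Augmenting path A3→B1 (+1); matched 2.
Augmenting path A2→B2→A1→B4 (+1); matched 3.
No augmenting path remains; maximum matching = 3.
König certificate: {A1, A3, B2} is a vertex cover of size 3 (every listed pair touches it), so no matching can be larger.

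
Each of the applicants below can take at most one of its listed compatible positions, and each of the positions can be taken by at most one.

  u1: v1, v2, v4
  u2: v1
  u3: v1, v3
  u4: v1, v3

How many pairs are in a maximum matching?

Unit-capacity flow: source→left, listed edges, right→sink; max matching = max flow.
Augmenting path u1→v1 (+1); matched 1.
Augmenting path u3→v3 (+1); matched 2.
Augmenting path u2→v1→u1→v2 (+1); matched 3.
No augmenting path remains; maximum matching = 3.
König certificate: {u1, v1, v3} is a vertex cover of size 3 (every listed pair touches it), so no matching can be larger.

3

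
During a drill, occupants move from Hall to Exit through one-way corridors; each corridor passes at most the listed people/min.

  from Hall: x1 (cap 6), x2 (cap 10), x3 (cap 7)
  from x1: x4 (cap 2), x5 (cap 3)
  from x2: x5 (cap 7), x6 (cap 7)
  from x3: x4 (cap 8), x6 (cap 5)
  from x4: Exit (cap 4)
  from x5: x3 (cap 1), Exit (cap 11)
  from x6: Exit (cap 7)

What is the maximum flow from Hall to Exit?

21

Augment Hall→x1→x4→Exit: bottleneck 2, flow now 2.
Augment Hall→x1→x5→Exit: bottleneck 3, flow now 5.
Augment Hall→x2→x5→Exit: bottleneck 7, flow now 12.
Augment Hall→x2→x6→Exit: bottleneck 3, flow now 15.
Augment Hall→x3→x4→Exit: bottleneck 2, flow now 17.
Augment Hall→x3→x6→Exit: bottleneck 4, flow now 21.
No augmenting path remains; maximum flow = 21.
In the residual graph, reachable from Hall: {Hall, x1, x2, x3, x4, x6}.
Min-cut edges: x1→x5 (3), x2→x5 (7), x4→Exit (4), x6→Exit (7); capacity 3 + 7 + 4 + 7 = 21.
This cut is saturated, so no flow can exceed 21.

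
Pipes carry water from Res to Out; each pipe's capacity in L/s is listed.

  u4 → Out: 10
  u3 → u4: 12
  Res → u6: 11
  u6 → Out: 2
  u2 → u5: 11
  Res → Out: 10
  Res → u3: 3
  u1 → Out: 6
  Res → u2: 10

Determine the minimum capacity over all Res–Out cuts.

15

Augment Res→Out: bottleneck 10, flow now 10.
Augment Res→u6→Out: bottleneck 2, flow now 12.
Augment Res→u3→u4→Out: bottleneck 3, flow now 15.
No augmenting path remains; maximum flow = 15.
By max-flow min-cut, the minimum cut capacity equals the max flow.
In the residual graph, reachable from Res: {Res, u2, u5, u6}.
Min-cut edges: Res→u3 (3), Res→Out (10), u6→Out (2); capacity 3 + 10 + 2 = 15.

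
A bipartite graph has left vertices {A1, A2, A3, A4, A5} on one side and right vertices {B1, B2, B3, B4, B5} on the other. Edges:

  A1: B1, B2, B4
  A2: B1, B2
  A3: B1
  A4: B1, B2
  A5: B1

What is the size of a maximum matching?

Unit-capacity flow: source→left, listed edges, right→sink; max matching = max flow.
Augmenting path A1→B1 (+1); matched 1.
Augmenting path A2→B2 (+1); matched 2.
Augmenting path A3→B1→A1→B4 (+1); matched 3.
No augmenting path remains; maximum matching = 3.
König certificate: {A1, B1, B2} is a vertex cover of size 3 (every listed pair touches it), so no matching can be larger.

3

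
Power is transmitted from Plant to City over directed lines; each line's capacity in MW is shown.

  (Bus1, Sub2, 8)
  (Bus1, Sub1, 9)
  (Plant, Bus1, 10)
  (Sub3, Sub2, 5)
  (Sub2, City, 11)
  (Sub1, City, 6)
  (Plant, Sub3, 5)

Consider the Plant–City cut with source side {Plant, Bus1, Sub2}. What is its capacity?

25

Edges leaving {Plant, Bus1, Sub2}: Plant→Sub3 (5), Bus1→Sub1 (9), Sub2→City (11).
Cut capacity = 5 + 9 + 11 = 25.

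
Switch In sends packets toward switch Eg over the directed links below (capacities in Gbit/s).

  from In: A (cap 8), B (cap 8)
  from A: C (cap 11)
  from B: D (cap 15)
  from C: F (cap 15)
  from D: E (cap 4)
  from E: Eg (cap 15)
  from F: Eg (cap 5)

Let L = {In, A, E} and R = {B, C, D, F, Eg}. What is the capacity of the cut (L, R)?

34

Edges leaving {In, A, E}: In→B (8), A→C (11), E→Eg (15).
Cut capacity = 8 + 11 + 15 = 34.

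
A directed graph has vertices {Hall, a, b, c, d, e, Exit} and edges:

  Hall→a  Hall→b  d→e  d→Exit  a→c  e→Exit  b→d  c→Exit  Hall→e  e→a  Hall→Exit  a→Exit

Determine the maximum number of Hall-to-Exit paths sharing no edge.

4

Assign every edge capacity 1; by Menger, the answer equals the max flow.
Path Hall→Exit (+1); total 1.
Path Hall→a→Exit (+1); total 2.
Path Hall→e→Exit (+1); total 3.
Path Hall→b→d→Exit (+1); total 4.
No residual Hall→Exit path; max flow = 4.
Certifying cut of size 4: {Hall→Exit, Hall→a, Hall→b, Hall→e}.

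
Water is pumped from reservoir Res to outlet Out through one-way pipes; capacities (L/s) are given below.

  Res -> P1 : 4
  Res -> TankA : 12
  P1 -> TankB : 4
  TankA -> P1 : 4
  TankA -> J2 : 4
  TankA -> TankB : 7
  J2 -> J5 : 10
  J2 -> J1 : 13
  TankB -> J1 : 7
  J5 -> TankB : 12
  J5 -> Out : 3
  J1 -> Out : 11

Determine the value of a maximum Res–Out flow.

Augment Res→P1→TankB→J1→Out: bottleneck 4, flow now 4.
Augment Res→TankA→J2→J5→Out: bottleneck 3, flow now 7.
Augment Res→TankA→J2→J1→Out: bottleneck 1, flow now 8.
Augment Res→TankA→TankB→J1→Out: bottleneck 3, flow now 11.
No augmenting path remains; maximum flow = 11.
In the residual graph, reachable from Res: {Res, P1, TankA, TankB}.
Min-cut edges: TankA→J2 (4), TankB→J1 (7); capacity 4 + 7 = 11.
This cut is saturated, so no flow can exceed 11.

11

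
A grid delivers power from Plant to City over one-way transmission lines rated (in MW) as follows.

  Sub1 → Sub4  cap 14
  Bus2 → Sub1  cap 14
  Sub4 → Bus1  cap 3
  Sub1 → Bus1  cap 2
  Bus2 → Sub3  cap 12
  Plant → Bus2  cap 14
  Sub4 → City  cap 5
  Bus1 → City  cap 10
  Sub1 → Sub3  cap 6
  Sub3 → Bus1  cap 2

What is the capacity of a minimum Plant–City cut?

Augment Plant→Bus2→Sub1→Bus1→City: bottleneck 2, flow now 2.
Augment Plant→Bus2→Sub1→Sub4→City: bottleneck 5, flow now 7.
Augment Plant→Bus2→Sub3→Bus1→City: bottleneck 2, flow now 9.
Augment Plant→Bus2→Sub1→Sub4→Bus1→City: bottleneck 3, flow now 12.
No augmenting path remains; maximum flow = 12.
By max-flow min-cut, the minimum cut capacity equals the max flow.
In the residual graph, reachable from Plant: {Plant, Bus2, Sub1, Sub3, Sub4}.
Min-cut edges: Sub1→Bus1 (2), Sub3→Bus1 (2), Sub4→Bus1 (3), Sub4→City (5); capacity 2 + 2 + 3 + 5 = 12.

12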